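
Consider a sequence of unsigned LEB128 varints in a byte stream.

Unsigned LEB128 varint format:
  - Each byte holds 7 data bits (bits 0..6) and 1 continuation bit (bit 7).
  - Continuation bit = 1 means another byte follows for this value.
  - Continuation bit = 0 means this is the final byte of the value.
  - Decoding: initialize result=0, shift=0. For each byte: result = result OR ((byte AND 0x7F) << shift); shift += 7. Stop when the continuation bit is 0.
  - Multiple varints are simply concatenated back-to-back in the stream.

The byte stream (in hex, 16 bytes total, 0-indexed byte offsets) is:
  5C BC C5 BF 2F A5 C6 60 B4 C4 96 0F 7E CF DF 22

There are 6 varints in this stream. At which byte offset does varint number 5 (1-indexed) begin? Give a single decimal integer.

  byte[0]=0x5C cont=0 payload=0x5C=92: acc |= 92<<0 -> acc=92 shift=7 [end]
Varint 1: bytes[0:1] = 5C -> value 92 (1 byte(s))
  byte[1]=0xBC cont=1 payload=0x3C=60: acc |= 60<<0 -> acc=60 shift=7
  byte[2]=0xC5 cont=1 payload=0x45=69: acc |= 69<<7 -> acc=8892 shift=14
  byte[3]=0xBF cont=1 payload=0x3F=63: acc |= 63<<14 -> acc=1041084 shift=21
  byte[4]=0x2F cont=0 payload=0x2F=47: acc |= 47<<21 -> acc=99607228 shift=28 [end]
Varint 2: bytes[1:5] = BC C5 BF 2F -> value 99607228 (4 byte(s))
  byte[5]=0xA5 cont=1 payload=0x25=37: acc |= 37<<0 -> acc=37 shift=7
  byte[6]=0xC6 cont=1 payload=0x46=70: acc |= 70<<7 -> acc=8997 shift=14
  byte[7]=0x60 cont=0 payload=0x60=96: acc |= 96<<14 -> acc=1581861 shift=21 [end]
Varint 3: bytes[5:8] = A5 C6 60 -> value 1581861 (3 byte(s))
  byte[8]=0xB4 cont=1 payload=0x34=52: acc |= 52<<0 -> acc=52 shift=7
  byte[9]=0xC4 cont=1 payload=0x44=68: acc |= 68<<7 -> acc=8756 shift=14
  byte[10]=0x96 cont=1 payload=0x16=22: acc |= 22<<14 -> acc=369204 shift=21
  byte[11]=0x0F cont=0 payload=0x0F=15: acc |= 15<<21 -> acc=31826484 shift=28 [end]
Varint 4: bytes[8:12] = B4 C4 96 0F -> value 31826484 (4 byte(s))
  byte[12]=0x7E cont=0 payload=0x7E=126: acc |= 126<<0 -> acc=126 shift=7 [end]
Varint 5: bytes[12:13] = 7E -> value 126 (1 byte(s))
  byte[13]=0xCF cont=1 payload=0x4F=79: acc |= 79<<0 -> acc=79 shift=7
  byte[14]=0xDF cont=1 payload=0x5F=95: acc |= 95<<7 -> acc=12239 shift=14
  byte[15]=0x22 cont=0 payload=0x22=34: acc |= 34<<14 -> acc=569295 shift=21 [end]
Varint 6: bytes[13:16] = CF DF 22 -> value 569295 (3 byte(s))

Answer: 12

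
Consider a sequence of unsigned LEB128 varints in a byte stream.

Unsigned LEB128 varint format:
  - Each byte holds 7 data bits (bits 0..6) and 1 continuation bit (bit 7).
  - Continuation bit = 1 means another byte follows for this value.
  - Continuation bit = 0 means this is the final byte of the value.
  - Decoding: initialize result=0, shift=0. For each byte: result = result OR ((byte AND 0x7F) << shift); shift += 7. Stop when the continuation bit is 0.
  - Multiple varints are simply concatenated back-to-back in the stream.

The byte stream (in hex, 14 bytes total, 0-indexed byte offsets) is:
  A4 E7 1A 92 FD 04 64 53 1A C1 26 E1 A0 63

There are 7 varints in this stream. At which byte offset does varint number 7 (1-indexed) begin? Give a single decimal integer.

Answer: 11

Derivation:
  byte[0]=0xA4 cont=1 payload=0x24=36: acc |= 36<<0 -> acc=36 shift=7
  byte[1]=0xE7 cont=1 payload=0x67=103: acc |= 103<<7 -> acc=13220 shift=14
  byte[2]=0x1A cont=0 payload=0x1A=26: acc |= 26<<14 -> acc=439204 shift=21 [end]
Varint 1: bytes[0:3] = A4 E7 1A -> value 439204 (3 byte(s))
  byte[3]=0x92 cont=1 payload=0x12=18: acc |= 18<<0 -> acc=18 shift=7
  byte[4]=0xFD cont=1 payload=0x7D=125: acc |= 125<<7 -> acc=16018 shift=14
  byte[5]=0x04 cont=0 payload=0x04=4: acc |= 4<<14 -> acc=81554 shift=21 [end]
Varint 2: bytes[3:6] = 92 FD 04 -> value 81554 (3 byte(s))
  byte[6]=0x64 cont=0 payload=0x64=100: acc |= 100<<0 -> acc=100 shift=7 [end]
Varint 3: bytes[6:7] = 64 -> value 100 (1 byte(s))
  byte[7]=0x53 cont=0 payload=0x53=83: acc |= 83<<0 -> acc=83 shift=7 [end]
Varint 4: bytes[7:8] = 53 -> value 83 (1 byte(s))
  byte[8]=0x1A cont=0 payload=0x1A=26: acc |= 26<<0 -> acc=26 shift=7 [end]
Varint 5: bytes[8:9] = 1A -> value 26 (1 byte(s))
  byte[9]=0xC1 cont=1 payload=0x41=65: acc |= 65<<0 -> acc=65 shift=7
  byte[10]=0x26 cont=0 payload=0x26=38: acc |= 38<<7 -> acc=4929 shift=14 [end]
Varint 6: bytes[9:11] = C1 26 -> value 4929 (2 byte(s))
  byte[11]=0xE1 cont=1 payload=0x61=97: acc |= 97<<0 -> acc=97 shift=7
  byte[12]=0xA0 cont=1 payload=0x20=32: acc |= 32<<7 -> acc=4193 shift=14
  byte[13]=0x63 cont=0 payload=0x63=99: acc |= 99<<14 -> acc=1626209 shift=21 [end]
Varint 7: bytes[11:14] = E1 A0 63 -> value 1626209 (3 byte(s))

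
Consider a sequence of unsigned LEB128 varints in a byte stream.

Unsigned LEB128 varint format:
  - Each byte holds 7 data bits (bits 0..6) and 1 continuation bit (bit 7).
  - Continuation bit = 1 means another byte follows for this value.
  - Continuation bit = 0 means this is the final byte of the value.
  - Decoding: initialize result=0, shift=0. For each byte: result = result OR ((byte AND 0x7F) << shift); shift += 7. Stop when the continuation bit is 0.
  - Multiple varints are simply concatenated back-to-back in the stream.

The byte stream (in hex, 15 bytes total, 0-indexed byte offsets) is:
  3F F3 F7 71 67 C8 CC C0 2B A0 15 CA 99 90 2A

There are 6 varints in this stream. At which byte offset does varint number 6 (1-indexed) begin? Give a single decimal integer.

  byte[0]=0x3F cont=0 payload=0x3F=63: acc |= 63<<0 -> acc=63 shift=7 [end]
Varint 1: bytes[0:1] = 3F -> value 63 (1 byte(s))
  byte[1]=0xF3 cont=1 payload=0x73=115: acc |= 115<<0 -> acc=115 shift=7
  byte[2]=0xF7 cont=1 payload=0x77=119: acc |= 119<<7 -> acc=15347 shift=14
  byte[3]=0x71 cont=0 payload=0x71=113: acc |= 113<<14 -> acc=1866739 shift=21 [end]
Varint 2: bytes[1:4] = F3 F7 71 -> value 1866739 (3 byte(s))
  byte[4]=0x67 cont=0 payload=0x67=103: acc |= 103<<0 -> acc=103 shift=7 [end]
Varint 3: bytes[4:5] = 67 -> value 103 (1 byte(s))
  byte[5]=0xC8 cont=1 payload=0x48=72: acc |= 72<<0 -> acc=72 shift=7
  byte[6]=0xCC cont=1 payload=0x4C=76: acc |= 76<<7 -> acc=9800 shift=14
  byte[7]=0xC0 cont=1 payload=0x40=64: acc |= 64<<14 -> acc=1058376 shift=21
  byte[8]=0x2B cont=0 payload=0x2B=43: acc |= 43<<21 -> acc=91235912 shift=28 [end]
Varint 4: bytes[5:9] = C8 CC C0 2B -> value 91235912 (4 byte(s))
  byte[9]=0xA0 cont=1 payload=0x20=32: acc |= 32<<0 -> acc=32 shift=7
  byte[10]=0x15 cont=0 payload=0x15=21: acc |= 21<<7 -> acc=2720 shift=14 [end]
Varint 5: bytes[9:11] = A0 15 -> value 2720 (2 byte(s))
  byte[11]=0xCA cont=1 payload=0x4A=74: acc |= 74<<0 -> acc=74 shift=7
  byte[12]=0x99 cont=1 payload=0x19=25: acc |= 25<<7 -> acc=3274 shift=14
  byte[13]=0x90 cont=1 payload=0x10=16: acc |= 16<<14 -> acc=265418 shift=21
  byte[14]=0x2A cont=0 payload=0x2A=42: acc |= 42<<21 -> acc=88345802 shift=28 [end]
Varint 6: bytes[11:15] = CA 99 90 2A -> value 88345802 (4 byte(s))

Answer: 11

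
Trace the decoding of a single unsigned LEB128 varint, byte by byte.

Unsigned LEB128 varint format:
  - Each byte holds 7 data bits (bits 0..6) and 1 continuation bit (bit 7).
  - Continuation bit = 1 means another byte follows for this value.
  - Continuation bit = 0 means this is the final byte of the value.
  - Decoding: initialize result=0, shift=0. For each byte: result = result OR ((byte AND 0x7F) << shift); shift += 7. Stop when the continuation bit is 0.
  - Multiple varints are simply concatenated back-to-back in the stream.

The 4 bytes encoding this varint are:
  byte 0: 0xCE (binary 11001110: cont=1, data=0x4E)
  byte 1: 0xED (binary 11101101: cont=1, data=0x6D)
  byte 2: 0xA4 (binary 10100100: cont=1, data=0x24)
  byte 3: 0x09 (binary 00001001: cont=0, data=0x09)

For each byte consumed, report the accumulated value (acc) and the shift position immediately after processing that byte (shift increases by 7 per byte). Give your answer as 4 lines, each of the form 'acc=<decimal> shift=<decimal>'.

byte 0=0xCE: payload=0x4E=78, contrib = 78<<0 = 78; acc -> 78, shift -> 7
byte 1=0xED: payload=0x6D=109, contrib = 109<<7 = 13952; acc -> 14030, shift -> 14
byte 2=0xA4: payload=0x24=36, contrib = 36<<14 = 589824; acc -> 603854, shift -> 21
byte 3=0x09: payload=0x09=9, contrib = 9<<21 = 18874368; acc -> 19478222, shift -> 28

Answer: acc=78 shift=7
acc=14030 shift=14
acc=603854 shift=21
acc=19478222 shift=28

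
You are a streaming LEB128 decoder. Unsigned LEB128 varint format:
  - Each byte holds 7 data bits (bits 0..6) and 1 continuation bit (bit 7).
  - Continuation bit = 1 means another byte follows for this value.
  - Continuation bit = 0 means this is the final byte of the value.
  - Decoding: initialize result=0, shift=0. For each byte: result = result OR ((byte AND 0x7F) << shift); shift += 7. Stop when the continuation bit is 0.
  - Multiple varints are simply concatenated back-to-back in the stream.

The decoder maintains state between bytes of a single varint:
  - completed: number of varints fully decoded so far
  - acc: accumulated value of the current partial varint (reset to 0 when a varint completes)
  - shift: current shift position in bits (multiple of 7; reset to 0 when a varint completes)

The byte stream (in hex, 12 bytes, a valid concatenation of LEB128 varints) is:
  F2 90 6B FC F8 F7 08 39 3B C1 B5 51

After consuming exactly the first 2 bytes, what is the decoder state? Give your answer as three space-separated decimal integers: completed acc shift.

Answer: 0 2162 14

Derivation:
byte[0]=0xF2 cont=1 payload=0x72: acc |= 114<<0 -> completed=0 acc=114 shift=7
byte[1]=0x90 cont=1 payload=0x10: acc |= 16<<7 -> completed=0 acc=2162 shift=14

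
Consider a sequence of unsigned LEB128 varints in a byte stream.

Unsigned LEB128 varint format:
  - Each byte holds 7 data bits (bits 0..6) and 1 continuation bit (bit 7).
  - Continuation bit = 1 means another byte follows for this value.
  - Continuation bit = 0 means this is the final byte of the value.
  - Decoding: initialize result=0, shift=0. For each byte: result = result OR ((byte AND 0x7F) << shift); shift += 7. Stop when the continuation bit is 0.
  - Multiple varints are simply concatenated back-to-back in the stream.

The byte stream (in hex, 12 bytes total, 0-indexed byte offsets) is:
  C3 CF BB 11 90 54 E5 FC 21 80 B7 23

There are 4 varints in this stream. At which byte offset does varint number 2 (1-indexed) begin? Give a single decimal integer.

Answer: 4

Derivation:
  byte[0]=0xC3 cont=1 payload=0x43=67: acc |= 67<<0 -> acc=67 shift=7
  byte[1]=0xCF cont=1 payload=0x4F=79: acc |= 79<<7 -> acc=10179 shift=14
  byte[2]=0xBB cont=1 payload=0x3B=59: acc |= 59<<14 -> acc=976835 shift=21
  byte[3]=0x11 cont=0 payload=0x11=17: acc |= 17<<21 -> acc=36628419 shift=28 [end]
Varint 1: bytes[0:4] = C3 CF BB 11 -> value 36628419 (4 byte(s))
  byte[4]=0x90 cont=1 payload=0x10=16: acc |= 16<<0 -> acc=16 shift=7
  byte[5]=0x54 cont=0 payload=0x54=84: acc |= 84<<7 -> acc=10768 shift=14 [end]
Varint 2: bytes[4:6] = 90 54 -> value 10768 (2 byte(s))
  byte[6]=0xE5 cont=1 payload=0x65=101: acc |= 101<<0 -> acc=101 shift=7
  byte[7]=0xFC cont=1 payload=0x7C=124: acc |= 124<<7 -> acc=15973 shift=14
  byte[8]=0x21 cont=0 payload=0x21=33: acc |= 33<<14 -> acc=556645 shift=21 [end]
Varint 3: bytes[6:9] = E5 FC 21 -> value 556645 (3 byte(s))
  byte[9]=0x80 cont=1 payload=0x00=0: acc |= 0<<0 -> acc=0 shift=7
  byte[10]=0xB7 cont=1 payload=0x37=55: acc |= 55<<7 -> acc=7040 shift=14
  byte[11]=0x23 cont=0 payload=0x23=35: acc |= 35<<14 -> acc=580480 shift=21 [end]
Varint 4: bytes[9:12] = 80 B7 23 -> value 580480 (3 byte(s))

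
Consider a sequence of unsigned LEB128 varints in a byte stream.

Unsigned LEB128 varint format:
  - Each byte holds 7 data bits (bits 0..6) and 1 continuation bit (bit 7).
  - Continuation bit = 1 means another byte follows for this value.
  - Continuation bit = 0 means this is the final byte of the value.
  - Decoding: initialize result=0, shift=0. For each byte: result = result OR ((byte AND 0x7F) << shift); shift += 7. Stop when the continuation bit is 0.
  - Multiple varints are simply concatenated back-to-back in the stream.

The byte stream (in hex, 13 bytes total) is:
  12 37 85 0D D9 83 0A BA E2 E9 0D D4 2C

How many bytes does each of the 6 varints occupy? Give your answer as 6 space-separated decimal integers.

Answer: 1 1 2 3 4 2

Derivation:
  byte[0]=0x12 cont=0 payload=0x12=18: acc |= 18<<0 -> acc=18 shift=7 [end]
Varint 1: bytes[0:1] = 12 -> value 18 (1 byte(s))
  byte[1]=0x37 cont=0 payload=0x37=55: acc |= 55<<0 -> acc=55 shift=7 [end]
Varint 2: bytes[1:2] = 37 -> value 55 (1 byte(s))
  byte[2]=0x85 cont=1 payload=0x05=5: acc |= 5<<0 -> acc=5 shift=7
  byte[3]=0x0D cont=0 payload=0x0D=13: acc |= 13<<7 -> acc=1669 shift=14 [end]
Varint 3: bytes[2:4] = 85 0D -> value 1669 (2 byte(s))
  byte[4]=0xD9 cont=1 payload=0x59=89: acc |= 89<<0 -> acc=89 shift=7
  byte[5]=0x83 cont=1 payload=0x03=3: acc |= 3<<7 -> acc=473 shift=14
  byte[6]=0x0A cont=0 payload=0x0A=10: acc |= 10<<14 -> acc=164313 shift=21 [end]
Varint 4: bytes[4:7] = D9 83 0A -> value 164313 (3 byte(s))
  byte[7]=0xBA cont=1 payload=0x3A=58: acc |= 58<<0 -> acc=58 shift=7
  byte[8]=0xE2 cont=1 payload=0x62=98: acc |= 98<<7 -> acc=12602 shift=14
  byte[9]=0xE9 cont=1 payload=0x69=105: acc |= 105<<14 -> acc=1732922 shift=21
  byte[10]=0x0D cont=0 payload=0x0D=13: acc |= 13<<21 -> acc=28995898 shift=28 [end]
Varint 5: bytes[7:11] = BA E2 E9 0D -> value 28995898 (4 byte(s))
  byte[11]=0xD4 cont=1 payload=0x54=84: acc |= 84<<0 -> acc=84 shift=7
  byte[12]=0x2C cont=0 payload=0x2C=44: acc |= 44<<7 -> acc=5716 shift=14 [end]
Varint 6: bytes[11:13] = D4 2C -> value 5716 (2 byte(s))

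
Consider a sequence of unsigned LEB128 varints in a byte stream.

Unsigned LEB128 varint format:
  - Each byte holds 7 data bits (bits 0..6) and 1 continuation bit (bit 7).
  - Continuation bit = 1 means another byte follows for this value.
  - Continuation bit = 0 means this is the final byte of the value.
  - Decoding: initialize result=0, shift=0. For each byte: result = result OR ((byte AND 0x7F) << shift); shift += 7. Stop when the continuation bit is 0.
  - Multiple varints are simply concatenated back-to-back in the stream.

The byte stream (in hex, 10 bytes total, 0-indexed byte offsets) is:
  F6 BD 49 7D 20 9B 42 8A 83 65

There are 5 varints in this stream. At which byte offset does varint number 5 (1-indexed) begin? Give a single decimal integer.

Answer: 7

Derivation:
  byte[0]=0xF6 cont=1 payload=0x76=118: acc |= 118<<0 -> acc=118 shift=7
  byte[1]=0xBD cont=1 payload=0x3D=61: acc |= 61<<7 -> acc=7926 shift=14
  byte[2]=0x49 cont=0 payload=0x49=73: acc |= 73<<14 -> acc=1203958 shift=21 [end]
Varint 1: bytes[0:3] = F6 BD 49 -> value 1203958 (3 byte(s))
  byte[3]=0x7D cont=0 payload=0x7D=125: acc |= 125<<0 -> acc=125 shift=7 [end]
Varint 2: bytes[3:4] = 7D -> value 125 (1 byte(s))
  byte[4]=0x20 cont=0 payload=0x20=32: acc |= 32<<0 -> acc=32 shift=7 [end]
Varint 3: bytes[4:5] = 20 -> value 32 (1 byte(s))
  byte[5]=0x9B cont=1 payload=0x1B=27: acc |= 27<<0 -> acc=27 shift=7
  byte[6]=0x42 cont=0 payload=0x42=66: acc |= 66<<7 -> acc=8475 shift=14 [end]
Varint 4: bytes[5:7] = 9B 42 -> value 8475 (2 byte(s))
  byte[7]=0x8A cont=1 payload=0x0A=10: acc |= 10<<0 -> acc=10 shift=7
  byte[8]=0x83 cont=1 payload=0x03=3: acc |= 3<<7 -> acc=394 shift=14
  byte[9]=0x65 cont=0 payload=0x65=101: acc |= 101<<14 -> acc=1655178 shift=21 [end]
Varint 5: bytes[7:10] = 8A 83 65 -> value 1655178 (3 byte(s))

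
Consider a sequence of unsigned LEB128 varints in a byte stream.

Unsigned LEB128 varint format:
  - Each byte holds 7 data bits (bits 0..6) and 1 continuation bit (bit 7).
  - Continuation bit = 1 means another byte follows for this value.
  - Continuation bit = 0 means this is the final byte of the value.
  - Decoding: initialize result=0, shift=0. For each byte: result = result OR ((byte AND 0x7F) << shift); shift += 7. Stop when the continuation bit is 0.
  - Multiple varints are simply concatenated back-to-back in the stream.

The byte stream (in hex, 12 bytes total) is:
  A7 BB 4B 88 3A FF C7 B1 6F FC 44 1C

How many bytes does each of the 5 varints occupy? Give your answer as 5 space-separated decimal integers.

  byte[0]=0xA7 cont=1 payload=0x27=39: acc |= 39<<0 -> acc=39 shift=7
  byte[1]=0xBB cont=1 payload=0x3B=59: acc |= 59<<7 -> acc=7591 shift=14
  byte[2]=0x4B cont=0 payload=0x4B=75: acc |= 75<<14 -> acc=1236391 shift=21 [end]
Varint 1: bytes[0:3] = A7 BB 4B -> value 1236391 (3 byte(s))
  byte[3]=0x88 cont=1 payload=0x08=8: acc |= 8<<0 -> acc=8 shift=7
  byte[4]=0x3A cont=0 payload=0x3A=58: acc |= 58<<7 -> acc=7432 shift=14 [end]
Varint 2: bytes[3:5] = 88 3A -> value 7432 (2 byte(s))
  byte[5]=0xFF cont=1 payload=0x7F=127: acc |= 127<<0 -> acc=127 shift=7
  byte[6]=0xC7 cont=1 payload=0x47=71: acc |= 71<<7 -> acc=9215 shift=14
  byte[7]=0xB1 cont=1 payload=0x31=49: acc |= 49<<14 -> acc=812031 shift=21
  byte[8]=0x6F cont=0 payload=0x6F=111: acc |= 111<<21 -> acc=233595903 shift=28 [end]
Varint 3: bytes[5:9] = FF C7 B1 6F -> value 233595903 (4 byte(s))
  byte[9]=0xFC cont=1 payload=0x7C=124: acc |= 124<<0 -> acc=124 shift=7
  byte[10]=0x44 cont=0 payload=0x44=68: acc |= 68<<7 -> acc=8828 shift=14 [end]
Varint 4: bytes[9:11] = FC 44 -> value 8828 (2 byte(s))
  byte[11]=0x1C cont=0 payload=0x1C=28: acc |= 28<<0 -> acc=28 shift=7 [end]
Varint 5: bytes[11:12] = 1C -> value 28 (1 byte(s))

Answer: 3 2 4 2 1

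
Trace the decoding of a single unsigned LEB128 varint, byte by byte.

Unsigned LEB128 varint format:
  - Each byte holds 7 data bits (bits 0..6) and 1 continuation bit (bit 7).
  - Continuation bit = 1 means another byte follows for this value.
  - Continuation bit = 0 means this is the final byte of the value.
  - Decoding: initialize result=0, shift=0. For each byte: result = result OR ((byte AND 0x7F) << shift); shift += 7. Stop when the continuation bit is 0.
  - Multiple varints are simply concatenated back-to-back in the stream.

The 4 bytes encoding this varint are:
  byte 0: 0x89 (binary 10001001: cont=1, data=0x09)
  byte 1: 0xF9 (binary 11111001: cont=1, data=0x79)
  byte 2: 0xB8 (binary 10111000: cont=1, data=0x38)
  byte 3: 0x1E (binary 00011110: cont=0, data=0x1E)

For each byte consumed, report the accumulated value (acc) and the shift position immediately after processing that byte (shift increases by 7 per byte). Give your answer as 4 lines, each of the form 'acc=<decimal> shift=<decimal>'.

Answer: acc=9 shift=7
acc=15497 shift=14
acc=933001 shift=21
acc=63847561 shift=28

Derivation:
byte 0=0x89: payload=0x09=9, contrib = 9<<0 = 9; acc -> 9, shift -> 7
byte 1=0xF9: payload=0x79=121, contrib = 121<<7 = 15488; acc -> 15497, shift -> 14
byte 2=0xB8: payload=0x38=56, contrib = 56<<14 = 917504; acc -> 933001, shift -> 21
byte 3=0x1E: payload=0x1E=30, contrib = 30<<21 = 62914560; acc -> 63847561, shift -> 28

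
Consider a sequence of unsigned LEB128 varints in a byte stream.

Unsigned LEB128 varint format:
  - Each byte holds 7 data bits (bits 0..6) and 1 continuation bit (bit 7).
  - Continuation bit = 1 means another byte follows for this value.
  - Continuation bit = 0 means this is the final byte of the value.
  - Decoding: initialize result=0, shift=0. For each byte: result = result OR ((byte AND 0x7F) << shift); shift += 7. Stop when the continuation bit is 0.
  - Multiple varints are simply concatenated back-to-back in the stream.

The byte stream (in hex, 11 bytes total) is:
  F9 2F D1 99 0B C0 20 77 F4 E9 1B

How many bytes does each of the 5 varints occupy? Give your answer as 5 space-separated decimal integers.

  byte[0]=0xF9 cont=1 payload=0x79=121: acc |= 121<<0 -> acc=121 shift=7
  byte[1]=0x2F cont=0 payload=0x2F=47: acc |= 47<<7 -> acc=6137 shift=14 [end]
Varint 1: bytes[0:2] = F9 2F -> value 6137 (2 byte(s))
  byte[2]=0xD1 cont=1 payload=0x51=81: acc |= 81<<0 -> acc=81 shift=7
  byte[3]=0x99 cont=1 payload=0x19=25: acc |= 25<<7 -> acc=3281 shift=14
  byte[4]=0x0B cont=0 payload=0x0B=11: acc |= 11<<14 -> acc=183505 shift=21 [end]
Varint 2: bytes[2:5] = D1 99 0B -> value 183505 (3 byte(s))
  byte[5]=0xC0 cont=1 payload=0x40=64: acc |= 64<<0 -> acc=64 shift=7
  byte[6]=0x20 cont=0 payload=0x20=32: acc |= 32<<7 -> acc=4160 shift=14 [end]
Varint 3: bytes[5:7] = C0 20 -> value 4160 (2 byte(s))
  byte[7]=0x77 cont=0 payload=0x77=119: acc |= 119<<0 -> acc=119 shift=7 [end]
Varint 4: bytes[7:8] = 77 -> value 119 (1 byte(s))
  byte[8]=0xF4 cont=1 payload=0x74=116: acc |= 116<<0 -> acc=116 shift=7
  byte[9]=0xE9 cont=1 payload=0x69=105: acc |= 105<<7 -> acc=13556 shift=14
  byte[10]=0x1B cont=0 payload=0x1B=27: acc |= 27<<14 -> acc=455924 shift=21 [end]
Varint 5: bytes[8:11] = F4 E9 1B -> value 455924 (3 byte(s))

Answer: 2 3 2 1 3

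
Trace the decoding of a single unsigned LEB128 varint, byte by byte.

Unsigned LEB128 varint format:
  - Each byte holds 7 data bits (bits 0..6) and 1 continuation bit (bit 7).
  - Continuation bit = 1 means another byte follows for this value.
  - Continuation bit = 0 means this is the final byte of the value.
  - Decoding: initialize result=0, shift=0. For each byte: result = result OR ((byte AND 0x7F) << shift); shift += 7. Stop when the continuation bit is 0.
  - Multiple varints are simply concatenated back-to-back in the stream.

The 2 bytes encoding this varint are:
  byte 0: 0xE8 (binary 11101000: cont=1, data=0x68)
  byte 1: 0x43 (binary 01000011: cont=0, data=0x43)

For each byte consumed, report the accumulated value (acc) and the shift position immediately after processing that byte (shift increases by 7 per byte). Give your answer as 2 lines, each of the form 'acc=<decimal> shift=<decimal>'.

byte 0=0xE8: payload=0x68=104, contrib = 104<<0 = 104; acc -> 104, shift -> 7
byte 1=0x43: payload=0x43=67, contrib = 67<<7 = 8576; acc -> 8680, shift -> 14

Answer: acc=104 shift=7
acc=8680 shift=14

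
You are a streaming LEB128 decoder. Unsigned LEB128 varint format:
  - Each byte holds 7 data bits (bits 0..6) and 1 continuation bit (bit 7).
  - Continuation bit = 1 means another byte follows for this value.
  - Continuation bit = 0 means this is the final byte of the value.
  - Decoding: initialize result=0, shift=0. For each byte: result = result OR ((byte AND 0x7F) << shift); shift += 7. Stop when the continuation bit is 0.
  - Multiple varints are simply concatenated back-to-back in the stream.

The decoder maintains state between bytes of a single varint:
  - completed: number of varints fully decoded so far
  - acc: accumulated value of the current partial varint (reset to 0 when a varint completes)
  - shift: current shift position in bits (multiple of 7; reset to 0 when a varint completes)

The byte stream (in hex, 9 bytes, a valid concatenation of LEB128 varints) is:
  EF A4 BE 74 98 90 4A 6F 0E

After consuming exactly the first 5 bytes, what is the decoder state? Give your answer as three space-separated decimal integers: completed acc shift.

Answer: 1 24 7

Derivation:
byte[0]=0xEF cont=1 payload=0x6F: acc |= 111<<0 -> completed=0 acc=111 shift=7
byte[1]=0xA4 cont=1 payload=0x24: acc |= 36<<7 -> completed=0 acc=4719 shift=14
byte[2]=0xBE cont=1 payload=0x3E: acc |= 62<<14 -> completed=0 acc=1020527 shift=21
byte[3]=0x74 cont=0 payload=0x74: varint #1 complete (value=244290159); reset -> completed=1 acc=0 shift=0
byte[4]=0x98 cont=1 payload=0x18: acc |= 24<<0 -> completed=1 acc=24 shift=7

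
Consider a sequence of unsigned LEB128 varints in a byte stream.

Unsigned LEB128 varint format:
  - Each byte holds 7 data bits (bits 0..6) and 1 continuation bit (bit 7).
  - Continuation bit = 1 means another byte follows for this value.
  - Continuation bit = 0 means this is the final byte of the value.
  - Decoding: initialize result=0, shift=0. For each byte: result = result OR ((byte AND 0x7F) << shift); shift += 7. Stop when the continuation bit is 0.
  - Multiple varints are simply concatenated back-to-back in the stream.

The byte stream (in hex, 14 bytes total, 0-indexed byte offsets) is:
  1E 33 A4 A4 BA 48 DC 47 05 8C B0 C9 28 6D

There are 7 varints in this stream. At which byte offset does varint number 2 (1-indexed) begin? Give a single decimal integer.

  byte[0]=0x1E cont=0 payload=0x1E=30: acc |= 30<<0 -> acc=30 shift=7 [end]
Varint 1: bytes[0:1] = 1E -> value 30 (1 byte(s))
  byte[1]=0x33 cont=0 payload=0x33=51: acc |= 51<<0 -> acc=51 shift=7 [end]
Varint 2: bytes[1:2] = 33 -> value 51 (1 byte(s))
  byte[2]=0xA4 cont=1 payload=0x24=36: acc |= 36<<0 -> acc=36 shift=7
  byte[3]=0xA4 cont=1 payload=0x24=36: acc |= 36<<7 -> acc=4644 shift=14
  byte[4]=0xBA cont=1 payload=0x3A=58: acc |= 58<<14 -> acc=954916 shift=21
  byte[5]=0x48 cont=0 payload=0x48=72: acc |= 72<<21 -> acc=151949860 shift=28 [end]
Varint 3: bytes[2:6] = A4 A4 BA 48 -> value 151949860 (4 byte(s))
  byte[6]=0xDC cont=1 payload=0x5C=92: acc |= 92<<0 -> acc=92 shift=7
  byte[7]=0x47 cont=0 payload=0x47=71: acc |= 71<<7 -> acc=9180 shift=14 [end]
Varint 4: bytes[6:8] = DC 47 -> value 9180 (2 byte(s))
  byte[8]=0x05 cont=0 payload=0x05=5: acc |= 5<<0 -> acc=5 shift=7 [end]
Varint 5: bytes[8:9] = 05 -> value 5 (1 byte(s))
  byte[9]=0x8C cont=1 payload=0x0C=12: acc |= 12<<0 -> acc=12 shift=7
  byte[10]=0xB0 cont=1 payload=0x30=48: acc |= 48<<7 -> acc=6156 shift=14
  byte[11]=0xC9 cont=1 payload=0x49=73: acc |= 73<<14 -> acc=1202188 shift=21
  byte[12]=0x28 cont=0 payload=0x28=40: acc |= 40<<21 -> acc=85088268 shift=28 [end]
Varint 6: bytes[9:13] = 8C B0 C9 28 -> value 85088268 (4 byte(s))
  byte[13]=0x6D cont=0 payload=0x6D=109: acc |= 109<<0 -> acc=109 shift=7 [end]
Varint 7: bytes[13:14] = 6D -> value 109 (1 byte(s))

Answer: 1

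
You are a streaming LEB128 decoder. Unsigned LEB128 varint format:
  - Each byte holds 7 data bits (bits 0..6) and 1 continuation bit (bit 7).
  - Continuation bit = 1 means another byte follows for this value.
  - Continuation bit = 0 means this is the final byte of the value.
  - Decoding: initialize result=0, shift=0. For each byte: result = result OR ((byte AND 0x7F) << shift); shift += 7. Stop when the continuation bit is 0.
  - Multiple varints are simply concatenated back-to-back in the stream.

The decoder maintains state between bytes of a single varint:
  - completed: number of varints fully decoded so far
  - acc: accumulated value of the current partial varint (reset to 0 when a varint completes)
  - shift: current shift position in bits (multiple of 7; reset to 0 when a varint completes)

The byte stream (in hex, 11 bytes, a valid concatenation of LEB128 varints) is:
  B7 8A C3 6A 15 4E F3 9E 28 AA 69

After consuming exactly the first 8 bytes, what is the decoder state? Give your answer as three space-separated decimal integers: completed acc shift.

Answer: 3 3955 14

Derivation:
byte[0]=0xB7 cont=1 payload=0x37: acc |= 55<<0 -> completed=0 acc=55 shift=7
byte[1]=0x8A cont=1 payload=0x0A: acc |= 10<<7 -> completed=0 acc=1335 shift=14
byte[2]=0xC3 cont=1 payload=0x43: acc |= 67<<14 -> completed=0 acc=1099063 shift=21
byte[3]=0x6A cont=0 payload=0x6A: varint #1 complete (value=223397175); reset -> completed=1 acc=0 shift=0
byte[4]=0x15 cont=0 payload=0x15: varint #2 complete (value=21); reset -> completed=2 acc=0 shift=0
byte[5]=0x4E cont=0 payload=0x4E: varint #3 complete (value=78); reset -> completed=3 acc=0 shift=0
byte[6]=0xF3 cont=1 payload=0x73: acc |= 115<<0 -> completed=3 acc=115 shift=7
byte[7]=0x9E cont=1 payload=0x1E: acc |= 30<<7 -> completed=3 acc=3955 shift=14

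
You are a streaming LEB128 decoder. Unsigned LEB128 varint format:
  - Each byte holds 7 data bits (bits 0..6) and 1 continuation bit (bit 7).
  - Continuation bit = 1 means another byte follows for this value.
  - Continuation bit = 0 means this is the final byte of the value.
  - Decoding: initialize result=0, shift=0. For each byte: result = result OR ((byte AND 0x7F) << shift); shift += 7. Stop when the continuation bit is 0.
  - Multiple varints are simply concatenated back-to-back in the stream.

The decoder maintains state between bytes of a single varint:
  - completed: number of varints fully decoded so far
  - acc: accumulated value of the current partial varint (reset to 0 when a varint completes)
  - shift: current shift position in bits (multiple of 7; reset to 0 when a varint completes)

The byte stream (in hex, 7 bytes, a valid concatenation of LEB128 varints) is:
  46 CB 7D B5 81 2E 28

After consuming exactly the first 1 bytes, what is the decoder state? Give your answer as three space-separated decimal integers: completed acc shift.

byte[0]=0x46 cont=0 payload=0x46: varint #1 complete (value=70); reset -> completed=1 acc=0 shift=0

Answer: 1 0 0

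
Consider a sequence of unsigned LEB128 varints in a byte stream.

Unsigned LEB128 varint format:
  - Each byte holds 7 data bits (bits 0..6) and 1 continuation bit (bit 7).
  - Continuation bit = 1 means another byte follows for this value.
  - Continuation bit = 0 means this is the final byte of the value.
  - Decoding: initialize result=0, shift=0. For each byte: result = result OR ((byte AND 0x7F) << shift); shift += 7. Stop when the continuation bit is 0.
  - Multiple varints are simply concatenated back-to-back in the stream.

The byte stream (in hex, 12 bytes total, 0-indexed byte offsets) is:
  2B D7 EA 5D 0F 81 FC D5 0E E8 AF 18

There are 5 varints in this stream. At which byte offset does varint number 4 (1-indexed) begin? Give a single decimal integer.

  byte[0]=0x2B cont=0 payload=0x2B=43: acc |= 43<<0 -> acc=43 shift=7 [end]
Varint 1: bytes[0:1] = 2B -> value 43 (1 byte(s))
  byte[1]=0xD7 cont=1 payload=0x57=87: acc |= 87<<0 -> acc=87 shift=7
  byte[2]=0xEA cont=1 payload=0x6A=106: acc |= 106<<7 -> acc=13655 shift=14
  byte[3]=0x5D cont=0 payload=0x5D=93: acc |= 93<<14 -> acc=1537367 shift=21 [end]
Varint 2: bytes[1:4] = D7 EA 5D -> value 1537367 (3 byte(s))
  byte[4]=0x0F cont=0 payload=0x0F=15: acc |= 15<<0 -> acc=15 shift=7 [end]
Varint 3: bytes[4:5] = 0F -> value 15 (1 byte(s))
  byte[5]=0x81 cont=1 payload=0x01=1: acc |= 1<<0 -> acc=1 shift=7
  byte[6]=0xFC cont=1 payload=0x7C=124: acc |= 124<<7 -> acc=15873 shift=14
  byte[7]=0xD5 cont=1 payload=0x55=85: acc |= 85<<14 -> acc=1408513 shift=21
  byte[8]=0x0E cont=0 payload=0x0E=14: acc |= 14<<21 -> acc=30768641 shift=28 [end]
Varint 4: bytes[5:9] = 81 FC D5 0E -> value 30768641 (4 byte(s))
  byte[9]=0xE8 cont=1 payload=0x68=104: acc |= 104<<0 -> acc=104 shift=7
  byte[10]=0xAF cont=1 payload=0x2F=47: acc |= 47<<7 -> acc=6120 shift=14
  byte[11]=0x18 cont=0 payload=0x18=24: acc |= 24<<14 -> acc=399336 shift=21 [end]
Varint 5: bytes[9:12] = E8 AF 18 -> value 399336 (3 byte(s))

Answer: 5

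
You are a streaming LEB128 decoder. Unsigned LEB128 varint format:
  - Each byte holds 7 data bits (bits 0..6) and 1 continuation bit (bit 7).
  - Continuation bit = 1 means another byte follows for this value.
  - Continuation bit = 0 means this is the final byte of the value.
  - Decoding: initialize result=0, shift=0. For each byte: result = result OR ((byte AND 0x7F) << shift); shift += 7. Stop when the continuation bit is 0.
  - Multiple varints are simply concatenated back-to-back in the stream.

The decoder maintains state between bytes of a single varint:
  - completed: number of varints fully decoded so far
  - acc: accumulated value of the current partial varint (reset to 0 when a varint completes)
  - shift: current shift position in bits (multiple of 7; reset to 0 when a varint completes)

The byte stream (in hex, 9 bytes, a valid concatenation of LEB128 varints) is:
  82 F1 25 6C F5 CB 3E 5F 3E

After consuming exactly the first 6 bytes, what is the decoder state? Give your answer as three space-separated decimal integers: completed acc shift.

Answer: 2 9717 14

Derivation:
byte[0]=0x82 cont=1 payload=0x02: acc |= 2<<0 -> completed=0 acc=2 shift=7
byte[1]=0xF1 cont=1 payload=0x71: acc |= 113<<7 -> completed=0 acc=14466 shift=14
byte[2]=0x25 cont=0 payload=0x25: varint #1 complete (value=620674); reset -> completed=1 acc=0 shift=0
byte[3]=0x6C cont=0 payload=0x6C: varint #2 complete (value=108); reset -> completed=2 acc=0 shift=0
byte[4]=0xF5 cont=1 payload=0x75: acc |= 117<<0 -> completed=2 acc=117 shift=7
byte[5]=0xCB cont=1 payload=0x4B: acc |= 75<<7 -> completed=2 acc=9717 shift=14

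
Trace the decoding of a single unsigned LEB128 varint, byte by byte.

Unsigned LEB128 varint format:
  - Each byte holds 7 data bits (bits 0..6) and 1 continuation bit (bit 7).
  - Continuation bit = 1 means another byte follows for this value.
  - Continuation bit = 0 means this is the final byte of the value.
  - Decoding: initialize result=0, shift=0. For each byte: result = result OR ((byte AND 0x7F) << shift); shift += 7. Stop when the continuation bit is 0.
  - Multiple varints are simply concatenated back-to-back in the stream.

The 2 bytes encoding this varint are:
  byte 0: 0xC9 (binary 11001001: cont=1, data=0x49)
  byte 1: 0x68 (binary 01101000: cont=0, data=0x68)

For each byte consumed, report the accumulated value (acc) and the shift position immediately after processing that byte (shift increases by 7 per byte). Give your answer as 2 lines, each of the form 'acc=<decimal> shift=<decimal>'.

byte 0=0xC9: payload=0x49=73, contrib = 73<<0 = 73; acc -> 73, shift -> 7
byte 1=0x68: payload=0x68=104, contrib = 104<<7 = 13312; acc -> 13385, shift -> 14

Answer: acc=73 shift=7
acc=13385 shift=14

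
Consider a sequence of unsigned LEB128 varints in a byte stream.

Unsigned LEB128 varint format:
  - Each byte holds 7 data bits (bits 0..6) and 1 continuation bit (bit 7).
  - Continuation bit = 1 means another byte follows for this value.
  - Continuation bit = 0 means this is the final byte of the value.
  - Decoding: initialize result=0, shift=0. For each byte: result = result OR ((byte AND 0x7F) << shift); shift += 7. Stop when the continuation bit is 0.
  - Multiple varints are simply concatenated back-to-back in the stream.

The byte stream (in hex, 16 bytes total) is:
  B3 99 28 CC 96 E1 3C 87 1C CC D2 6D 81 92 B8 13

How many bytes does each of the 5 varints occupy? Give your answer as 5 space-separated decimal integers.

Answer: 3 4 2 3 4

Derivation:
  byte[0]=0xB3 cont=1 payload=0x33=51: acc |= 51<<0 -> acc=51 shift=7
  byte[1]=0x99 cont=1 payload=0x19=25: acc |= 25<<7 -> acc=3251 shift=14
  byte[2]=0x28 cont=0 payload=0x28=40: acc |= 40<<14 -> acc=658611 shift=21 [end]
Varint 1: bytes[0:3] = B3 99 28 -> value 658611 (3 byte(s))
  byte[3]=0xCC cont=1 payload=0x4C=76: acc |= 76<<0 -> acc=76 shift=7
  byte[4]=0x96 cont=1 payload=0x16=22: acc |= 22<<7 -> acc=2892 shift=14
  byte[5]=0xE1 cont=1 payload=0x61=97: acc |= 97<<14 -> acc=1592140 shift=21
  byte[6]=0x3C cont=0 payload=0x3C=60: acc |= 60<<21 -> acc=127421260 shift=28 [end]
Varint 2: bytes[3:7] = CC 96 E1 3C -> value 127421260 (4 byte(s))
  byte[7]=0x87 cont=1 payload=0x07=7: acc |= 7<<0 -> acc=7 shift=7
  byte[8]=0x1C cont=0 payload=0x1C=28: acc |= 28<<7 -> acc=3591 shift=14 [end]
Varint 3: bytes[7:9] = 87 1C -> value 3591 (2 byte(s))
  byte[9]=0xCC cont=1 payload=0x4C=76: acc |= 76<<0 -> acc=76 shift=7
  byte[10]=0xD2 cont=1 payload=0x52=82: acc |= 82<<7 -> acc=10572 shift=14
  byte[11]=0x6D cont=0 payload=0x6D=109: acc |= 109<<14 -> acc=1796428 shift=21 [end]
Varint 4: bytes[9:12] = CC D2 6D -> value 1796428 (3 byte(s))
  byte[12]=0x81 cont=1 payload=0x01=1: acc |= 1<<0 -> acc=1 shift=7
  byte[13]=0x92 cont=1 payload=0x12=18: acc |= 18<<7 -> acc=2305 shift=14
  byte[14]=0xB8 cont=1 payload=0x38=56: acc |= 56<<14 -> acc=919809 shift=21
  byte[15]=0x13 cont=0 payload=0x13=19: acc |= 19<<21 -> acc=40765697 shift=28 [end]
Varint 5: bytes[12:16] = 81 92 B8 13 -> value 40765697 (4 byte(s))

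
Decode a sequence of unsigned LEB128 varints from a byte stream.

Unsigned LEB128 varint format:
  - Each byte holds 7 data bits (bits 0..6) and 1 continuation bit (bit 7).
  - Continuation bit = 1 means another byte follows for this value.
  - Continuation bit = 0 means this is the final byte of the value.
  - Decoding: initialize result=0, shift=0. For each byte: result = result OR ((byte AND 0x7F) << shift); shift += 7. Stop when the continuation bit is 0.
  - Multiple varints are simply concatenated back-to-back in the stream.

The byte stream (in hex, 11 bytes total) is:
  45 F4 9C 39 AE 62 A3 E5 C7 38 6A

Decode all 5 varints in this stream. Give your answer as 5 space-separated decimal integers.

Answer: 69 937588 12590 118616739 106

Derivation:
  byte[0]=0x45 cont=0 payload=0x45=69: acc |= 69<<0 -> acc=69 shift=7 [end]
Varint 1: bytes[0:1] = 45 -> value 69 (1 byte(s))
  byte[1]=0xF4 cont=1 payload=0x74=116: acc |= 116<<0 -> acc=116 shift=7
  byte[2]=0x9C cont=1 payload=0x1C=28: acc |= 28<<7 -> acc=3700 shift=14
  byte[3]=0x39 cont=0 payload=0x39=57: acc |= 57<<14 -> acc=937588 shift=21 [end]
Varint 2: bytes[1:4] = F4 9C 39 -> value 937588 (3 byte(s))
  byte[4]=0xAE cont=1 payload=0x2E=46: acc |= 46<<0 -> acc=46 shift=7
  byte[5]=0x62 cont=0 payload=0x62=98: acc |= 98<<7 -> acc=12590 shift=14 [end]
Varint 3: bytes[4:6] = AE 62 -> value 12590 (2 byte(s))
  byte[6]=0xA3 cont=1 payload=0x23=35: acc |= 35<<0 -> acc=35 shift=7
  byte[7]=0xE5 cont=1 payload=0x65=101: acc |= 101<<7 -> acc=12963 shift=14
  byte[8]=0xC7 cont=1 payload=0x47=71: acc |= 71<<14 -> acc=1176227 shift=21
  byte[9]=0x38 cont=0 payload=0x38=56: acc |= 56<<21 -> acc=118616739 shift=28 [end]
Varint 4: bytes[6:10] = A3 E5 C7 38 -> value 118616739 (4 byte(s))
  byte[10]=0x6A cont=0 payload=0x6A=106: acc |= 106<<0 -> acc=106 shift=7 [end]
Varint 5: bytes[10:11] = 6A -> value 106 (1 byte(s))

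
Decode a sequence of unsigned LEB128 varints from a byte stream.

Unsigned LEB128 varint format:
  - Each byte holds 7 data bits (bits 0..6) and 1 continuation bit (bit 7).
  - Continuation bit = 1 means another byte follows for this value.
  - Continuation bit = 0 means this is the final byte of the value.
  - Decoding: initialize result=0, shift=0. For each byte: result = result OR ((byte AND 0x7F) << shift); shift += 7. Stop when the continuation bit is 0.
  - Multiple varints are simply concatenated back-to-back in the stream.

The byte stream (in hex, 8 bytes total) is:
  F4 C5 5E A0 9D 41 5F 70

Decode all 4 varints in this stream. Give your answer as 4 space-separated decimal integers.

  byte[0]=0xF4 cont=1 payload=0x74=116: acc |= 116<<0 -> acc=116 shift=7
  byte[1]=0xC5 cont=1 payload=0x45=69: acc |= 69<<7 -> acc=8948 shift=14
  byte[2]=0x5E cont=0 payload=0x5E=94: acc |= 94<<14 -> acc=1549044 shift=21 [end]
Varint 1: bytes[0:3] = F4 C5 5E -> value 1549044 (3 byte(s))
  byte[3]=0xA0 cont=1 payload=0x20=32: acc |= 32<<0 -> acc=32 shift=7
  byte[4]=0x9D cont=1 payload=0x1D=29: acc |= 29<<7 -> acc=3744 shift=14
  byte[5]=0x41 cont=0 payload=0x41=65: acc |= 65<<14 -> acc=1068704 shift=21 [end]
Varint 2: bytes[3:6] = A0 9D 41 -> value 1068704 (3 byte(s))
  byte[6]=0x5F cont=0 payload=0x5F=95: acc |= 95<<0 -> acc=95 shift=7 [end]
Varint 3: bytes[6:7] = 5F -> value 95 (1 byte(s))
  byte[7]=0x70 cont=0 payload=0x70=112: acc |= 112<<0 -> acc=112 shift=7 [end]
Varint 4: bytes[7:8] = 70 -> value 112 (1 byte(s))

Answer: 1549044 1068704 95 112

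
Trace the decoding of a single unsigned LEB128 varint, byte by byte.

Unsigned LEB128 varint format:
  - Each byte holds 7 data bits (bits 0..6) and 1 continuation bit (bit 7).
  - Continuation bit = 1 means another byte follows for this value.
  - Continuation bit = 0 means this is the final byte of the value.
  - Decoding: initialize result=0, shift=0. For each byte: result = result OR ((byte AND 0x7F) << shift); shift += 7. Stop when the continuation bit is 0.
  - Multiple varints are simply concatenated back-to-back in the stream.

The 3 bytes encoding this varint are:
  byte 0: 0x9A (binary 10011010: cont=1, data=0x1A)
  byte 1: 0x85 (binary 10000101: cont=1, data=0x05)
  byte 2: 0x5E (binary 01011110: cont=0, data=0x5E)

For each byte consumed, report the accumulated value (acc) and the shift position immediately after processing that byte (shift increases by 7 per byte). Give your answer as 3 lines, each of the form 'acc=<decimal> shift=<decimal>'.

Answer: acc=26 shift=7
acc=666 shift=14
acc=1540762 shift=21

Derivation:
byte 0=0x9A: payload=0x1A=26, contrib = 26<<0 = 26; acc -> 26, shift -> 7
byte 1=0x85: payload=0x05=5, contrib = 5<<7 = 640; acc -> 666, shift -> 14
byte 2=0x5E: payload=0x5E=94, contrib = 94<<14 = 1540096; acc -> 1540762, shift -> 21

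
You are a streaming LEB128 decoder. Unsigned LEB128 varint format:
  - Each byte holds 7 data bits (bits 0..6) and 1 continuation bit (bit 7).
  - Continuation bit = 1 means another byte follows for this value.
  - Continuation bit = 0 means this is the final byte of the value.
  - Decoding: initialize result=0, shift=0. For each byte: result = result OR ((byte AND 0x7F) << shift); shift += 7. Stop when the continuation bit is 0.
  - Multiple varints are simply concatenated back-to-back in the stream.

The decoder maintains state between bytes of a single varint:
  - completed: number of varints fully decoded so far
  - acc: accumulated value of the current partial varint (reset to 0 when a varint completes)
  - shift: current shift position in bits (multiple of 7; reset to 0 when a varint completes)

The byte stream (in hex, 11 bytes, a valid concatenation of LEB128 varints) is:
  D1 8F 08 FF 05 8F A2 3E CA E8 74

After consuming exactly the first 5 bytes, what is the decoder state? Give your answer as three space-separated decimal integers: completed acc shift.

byte[0]=0xD1 cont=1 payload=0x51: acc |= 81<<0 -> completed=0 acc=81 shift=7
byte[1]=0x8F cont=1 payload=0x0F: acc |= 15<<7 -> completed=0 acc=2001 shift=14
byte[2]=0x08 cont=0 payload=0x08: varint #1 complete (value=133073); reset -> completed=1 acc=0 shift=0
byte[3]=0xFF cont=1 payload=0x7F: acc |= 127<<0 -> completed=1 acc=127 shift=7
byte[4]=0x05 cont=0 payload=0x05: varint #2 complete (value=767); reset -> completed=2 acc=0 shift=0

Answer: 2 0 0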